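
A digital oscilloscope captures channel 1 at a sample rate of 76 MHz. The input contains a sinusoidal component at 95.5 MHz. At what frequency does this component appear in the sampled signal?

19.5 MHz

95.5 MHz mod fs = 19.5 MHz.
19.5 MHz ≤ fs/2 = 38 MHz, appears at 19.5 MHz.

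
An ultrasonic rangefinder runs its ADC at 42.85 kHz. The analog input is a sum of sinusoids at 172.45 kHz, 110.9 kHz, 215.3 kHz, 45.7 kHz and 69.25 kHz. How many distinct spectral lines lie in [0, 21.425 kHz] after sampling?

4

fs/2 = 21.425 kHz.
172.45 kHz mod fs = 1.05 kHz.
1.05 kHz ≤ fs/2 = 21.425 kHz, appears at 1.05 kHz.
110.9 kHz mod fs = 25.2 kHz.
25.2 kHz > fs/2 = 21.425 kHz, folds to fs − 25.2 kHz = 17.65 kHz.
215.3 kHz mod fs = 1.05 kHz.
1.05 kHz ≤ fs/2 = 21.425 kHz, appears at 1.05 kHz.
45.7 kHz mod fs = 2.85 kHz.
2.85 kHz ≤ fs/2 = 21.425 kHz, appears at 2.85 kHz.
69.25 kHz mod fs = 26.4 kHz.
26.4 kHz > fs/2 = 21.425 kHz, folds to fs − 26.4 kHz = 16.45 kHz.
Distinct values: {1.05 kHz, 2.85 kHz, 16.45 kHz, 17.65 kHz} → 4.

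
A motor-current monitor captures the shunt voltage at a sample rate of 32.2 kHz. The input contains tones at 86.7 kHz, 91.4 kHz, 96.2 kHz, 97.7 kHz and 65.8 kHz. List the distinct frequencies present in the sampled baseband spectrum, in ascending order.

0.4 kHz, 1.1 kHz, 1.4 kHz, 5.2 kHz, 9.9 kHz

fs/2 = 16.1 kHz.
86.7 kHz mod fs = 22.3 kHz.
22.3 kHz > fs/2 = 16.1 kHz, folds to fs − 22.3 kHz = 9.9 kHz.
91.4 kHz mod fs = 27 kHz.
27 kHz > fs/2 = 16.1 kHz, folds to fs − 27 kHz = 5.2 kHz.
96.2 kHz mod fs = 31.8 kHz.
31.8 kHz > fs/2 = 16.1 kHz, folds to fs − 31.8 kHz = 0.4 kHz.
97.7 kHz mod fs = 1.1 kHz.
1.1 kHz ≤ fs/2 = 16.1 kHz, appears at 1.1 kHz.
65.8 kHz mod fs = 1.4 kHz.
1.4 kHz ≤ fs/2 = 16.1 kHz, appears at 1.4 kHz.
Distinct values: {0.4 kHz, 1.1 kHz, 1.4 kHz, 5.2 kHz, 9.9 kHz}.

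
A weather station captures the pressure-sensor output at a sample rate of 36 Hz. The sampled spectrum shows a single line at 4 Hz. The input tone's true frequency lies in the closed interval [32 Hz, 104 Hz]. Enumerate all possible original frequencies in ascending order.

32 Hz, 40 Hz, 68 Hz, 76 Hz, 104 Hz

Frequencies that alias to 4 Hz are k·fs ± 4 Hz for integer k ≥ 0.
k=0: 4 Hz.
k=1: 32 Hz, 40 Hz.
k=2: 68 Hz, 76 Hz.
k=3: 104 Hz, 112 Hz.
k=4: 140 Hz, 148 Hz.
Within [32 Hz, 104 Hz]: 32 Hz, 40 Hz, 68 Hz, 76 Hz, 104 Hz.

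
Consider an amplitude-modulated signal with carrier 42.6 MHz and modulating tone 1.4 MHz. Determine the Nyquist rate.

AM sidebands sit at fc ± fm = 41.2 MHz and 44 MHz.
Highest-frequency component: 44 MHz.
Nyquist rate = 2 × 44 MHz = 88 MHz.

88 MHz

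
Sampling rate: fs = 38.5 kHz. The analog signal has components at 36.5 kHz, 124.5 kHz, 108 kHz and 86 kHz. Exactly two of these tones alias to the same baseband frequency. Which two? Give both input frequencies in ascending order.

86 kHz, 124.5 kHz

fs/2 = 19.25 kHz.
36.5 kHz > fs/2 = 19.25 kHz, folds to fs − 36.5 kHz = 2 kHz.
124.5 kHz mod fs = 9 kHz.
9 kHz ≤ fs/2 = 19.25 kHz, appears at 9 kHz.
108 kHz mod fs = 31 kHz.
31 kHz > fs/2 = 19.25 kHz, folds to fs − 31 kHz = 7.5 kHz.
86 kHz mod fs = 9 kHz.
9 kHz ≤ fs/2 = 19.25 kHz, appears at 9 kHz.
86 kHz and 124.5 kHz both map to 9 kHz.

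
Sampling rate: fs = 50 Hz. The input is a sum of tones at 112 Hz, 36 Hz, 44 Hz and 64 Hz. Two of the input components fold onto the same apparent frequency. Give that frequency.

14 Hz

fs/2 = 25 Hz.
112 Hz mod fs = 12 Hz.
12 Hz ≤ fs/2 = 25 Hz, appears at 12 Hz.
36 Hz > fs/2 = 25 Hz, folds to fs − 36 Hz = 14 Hz.
44 Hz > fs/2 = 25 Hz, folds to fs − 44 Hz = 6 Hz.
64 Hz mod fs = 14 Hz.
14 Hz ≤ fs/2 = 25 Hz, appears at 14 Hz.
36 Hz and 64 Hz both map to 14 Hz.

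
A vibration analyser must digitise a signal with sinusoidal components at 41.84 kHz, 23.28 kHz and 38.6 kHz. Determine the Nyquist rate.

83.68 kHz

Highest-frequency component: 41.84 kHz.
Nyquist rate = 2 × 41.84 kHz = 83.68 kHz.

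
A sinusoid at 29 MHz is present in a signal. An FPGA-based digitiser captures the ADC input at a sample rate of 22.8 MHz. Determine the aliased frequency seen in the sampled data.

29 MHz mod fs = 6.2 MHz.
6.2 MHz ≤ fs/2 = 11.4 MHz, appears at 6.2 MHz.

6.2 MHz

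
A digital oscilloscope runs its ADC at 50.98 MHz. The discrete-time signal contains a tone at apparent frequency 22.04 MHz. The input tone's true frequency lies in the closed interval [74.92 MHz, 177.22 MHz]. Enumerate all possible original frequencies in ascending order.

79.92 MHz, 124 MHz, 130.9 MHz, 174.98 MHz

Frequencies that alias to 22.04 MHz are k·fs ± 22.04 MHz for integer k ≥ 0.
k=0: 22.04 MHz.
k=1: 28.94 MHz, 73.02 MHz.
k=2: 79.92 MHz, 124 MHz.
k=3: 130.9 MHz, 174.98 MHz.
k=4: 181.88 MHz, 225.96 MHz.
Within [74.92 MHz, 177.22 MHz]: 79.92 MHz, 124 MHz, 130.9 MHz, 174.98 MHz.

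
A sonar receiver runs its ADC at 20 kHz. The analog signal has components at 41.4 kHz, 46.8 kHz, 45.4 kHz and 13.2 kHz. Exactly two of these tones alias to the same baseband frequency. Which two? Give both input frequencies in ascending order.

fs/2 = 10 kHz.
41.4 kHz mod fs = 1.4 kHz.
1.4 kHz ≤ fs/2 = 10 kHz, appears at 1.4 kHz.
46.8 kHz mod fs = 6.8 kHz.
6.8 kHz ≤ fs/2 = 10 kHz, appears at 6.8 kHz.
45.4 kHz mod fs = 5.4 kHz.
5.4 kHz ≤ fs/2 = 10 kHz, appears at 5.4 kHz.
13.2 kHz > fs/2 = 10 kHz, folds to fs − 13.2 kHz = 6.8 kHz.
13.2 kHz and 46.8 kHz both map to 6.8 kHz.

13.2 kHz, 46.8 kHz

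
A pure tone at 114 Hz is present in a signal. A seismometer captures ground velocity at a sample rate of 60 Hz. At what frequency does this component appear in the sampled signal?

6 Hz

114 Hz mod fs = 54 Hz.
54 Hz > fs/2 = 30 Hz, folds to fs − 54 Hz = 6 Hz.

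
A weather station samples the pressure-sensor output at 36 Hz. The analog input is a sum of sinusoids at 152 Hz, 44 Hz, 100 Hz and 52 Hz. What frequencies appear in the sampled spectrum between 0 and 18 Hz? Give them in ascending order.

8 Hz, 16 Hz

fs/2 = 18 Hz.
152 Hz mod fs = 8 Hz.
8 Hz ≤ fs/2 = 18 Hz, appears at 8 Hz.
44 Hz mod fs = 8 Hz.
8 Hz ≤ fs/2 = 18 Hz, appears at 8 Hz.
100 Hz mod fs = 28 Hz.
28 Hz > fs/2 = 18 Hz, folds to fs − 28 Hz = 8 Hz.
52 Hz mod fs = 16 Hz.
16 Hz ≤ fs/2 = 18 Hz, appears at 16 Hz.
Distinct values: {8 Hz, 16 Hz}.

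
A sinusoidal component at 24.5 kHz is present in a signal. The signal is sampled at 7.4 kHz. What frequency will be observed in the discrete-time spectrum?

2.3 kHz

24.5 kHz mod fs = 2.3 kHz.
2.3 kHz ≤ fs/2 = 3.7 kHz, appears at 2.3 kHz.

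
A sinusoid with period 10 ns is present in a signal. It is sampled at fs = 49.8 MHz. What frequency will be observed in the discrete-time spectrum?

T = 10 ns → f = 1/T = 100 MHz.
100 MHz mod fs = 0.4 MHz.
0.4 MHz ≤ fs/2 = 24.9 MHz, appears at 0.4 MHz.

0.4 MHz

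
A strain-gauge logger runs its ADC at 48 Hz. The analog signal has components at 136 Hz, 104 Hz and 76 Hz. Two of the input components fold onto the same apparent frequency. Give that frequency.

fs/2 = 24 Hz.
136 Hz mod fs = 40 Hz.
40 Hz > fs/2 = 24 Hz, folds to fs − 40 Hz = 8 Hz.
104 Hz mod fs = 8 Hz.
8 Hz ≤ fs/2 = 24 Hz, appears at 8 Hz.
76 Hz mod fs = 28 Hz.
28 Hz > fs/2 = 24 Hz, folds to fs − 28 Hz = 20 Hz.
104 Hz and 136 Hz both map to 8 Hz.

8 Hz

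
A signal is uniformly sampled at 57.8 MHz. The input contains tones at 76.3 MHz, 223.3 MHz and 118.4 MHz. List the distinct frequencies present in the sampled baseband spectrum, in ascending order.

fs/2 = 28.9 MHz.
76.3 MHz mod fs = 18.5 MHz.
18.5 MHz ≤ fs/2 = 28.9 MHz, appears at 18.5 MHz.
223.3 MHz mod fs = 49.9 MHz.
49.9 MHz > fs/2 = 28.9 MHz, folds to fs − 49.9 MHz = 7.9 MHz.
118.4 MHz mod fs = 2.8 MHz.
2.8 MHz ≤ fs/2 = 28.9 MHz, appears at 2.8 MHz.
Distinct values: {2.8 MHz, 7.9 MHz, 18.5 MHz}.

2.8 MHz, 7.9 MHz, 18.5 MHz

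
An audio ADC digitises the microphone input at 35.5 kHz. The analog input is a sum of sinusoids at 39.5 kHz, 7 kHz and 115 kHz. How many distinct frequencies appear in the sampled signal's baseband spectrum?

3

fs/2 = 17.75 kHz.
39.5 kHz mod fs = 4 kHz.
4 kHz ≤ fs/2 = 17.75 kHz, appears at 4 kHz.
7 kHz ≤ fs/2 = 17.75 kHz, passes unchanged.
115 kHz mod fs = 8.5 kHz.
8.5 kHz ≤ fs/2 = 17.75 kHz, appears at 8.5 kHz.
Distinct values: {4 kHz, 7 kHz, 8.5 kHz} → 3.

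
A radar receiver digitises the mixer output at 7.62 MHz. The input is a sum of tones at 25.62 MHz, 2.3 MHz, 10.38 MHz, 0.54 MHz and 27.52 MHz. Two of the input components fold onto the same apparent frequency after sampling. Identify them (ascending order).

fs/2 = 3.81 MHz.
25.62 MHz mod fs = 2.76 MHz.
2.76 MHz ≤ fs/2 = 3.81 MHz, appears at 2.76 MHz.
2.3 MHz ≤ fs/2 = 3.81 MHz, passes unchanged.
10.38 MHz mod fs = 2.76 MHz.
2.76 MHz ≤ fs/2 = 3.81 MHz, appears at 2.76 MHz.
0.54 MHz ≤ fs/2 = 3.81 MHz, passes unchanged.
27.52 MHz mod fs = 4.66 MHz.
4.66 MHz > fs/2 = 3.81 MHz, folds to fs − 4.66 MHz = 2.96 MHz.
10.38 MHz and 25.62 MHz both map to 2.76 MHz.

10.38 MHz, 25.62 MHz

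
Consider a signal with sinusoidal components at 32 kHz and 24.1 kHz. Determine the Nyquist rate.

64 kHz

Highest-frequency component: 32 kHz.
Nyquist rate = 2 × 32 kHz = 64 kHz.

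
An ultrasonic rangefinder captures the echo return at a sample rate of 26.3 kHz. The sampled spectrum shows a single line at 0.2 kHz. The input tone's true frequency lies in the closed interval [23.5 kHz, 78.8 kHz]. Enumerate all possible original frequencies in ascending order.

Frequencies that alias to 0.2 kHz are k·fs ± 0.2 kHz for integer k ≥ 0.
k=0: 0.2 kHz.
k=1: 26.1 kHz, 26.5 kHz.
k=2: 52.4 kHz, 52.8 kHz.
k=3: 78.7 kHz, 79.1 kHz.
k=4: 105 kHz, 105.4 kHz.
Within [23.5 kHz, 78.8 kHz]: 26.1 kHz, 26.5 kHz, 52.4 kHz, 52.8 kHz, 78.7 kHz.

26.1 kHz, 26.5 kHz, 52.4 kHz, 52.8 kHz, 78.7 kHz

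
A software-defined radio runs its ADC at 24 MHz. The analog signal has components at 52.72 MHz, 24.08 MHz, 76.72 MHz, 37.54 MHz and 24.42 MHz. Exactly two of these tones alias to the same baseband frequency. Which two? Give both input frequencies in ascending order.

52.72 MHz, 76.72 MHz

fs/2 = 12 MHz.
52.72 MHz mod fs = 4.72 MHz.
4.72 MHz ≤ fs/2 = 12 MHz, appears at 4.72 MHz.
24.08 MHz mod fs = 0.08 MHz.
0.08 MHz ≤ fs/2 = 12 MHz, appears at 0.08 MHz.
76.72 MHz mod fs = 4.72 MHz.
4.72 MHz ≤ fs/2 = 12 MHz, appears at 4.72 MHz.
37.54 MHz mod fs = 13.54 MHz.
13.54 MHz > fs/2 = 12 MHz, folds to fs − 13.54 MHz = 10.46 MHz.
24.42 MHz mod fs = 0.42 MHz.
0.42 MHz ≤ fs/2 = 12 MHz, appears at 0.42 MHz.
52.72 MHz and 76.72 MHz both map to 4.72 MHz.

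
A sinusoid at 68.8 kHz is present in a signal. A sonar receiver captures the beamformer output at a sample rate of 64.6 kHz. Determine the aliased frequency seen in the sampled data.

68.8 kHz mod fs = 4.2 kHz.
4.2 kHz ≤ fs/2 = 32.3 kHz, appears at 4.2 kHz.

4.2 kHz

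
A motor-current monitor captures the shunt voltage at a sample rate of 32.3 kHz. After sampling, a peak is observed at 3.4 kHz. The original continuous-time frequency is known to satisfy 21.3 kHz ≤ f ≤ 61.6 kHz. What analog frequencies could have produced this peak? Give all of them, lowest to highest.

Frequencies that alias to 3.4 kHz are k·fs ± 3.4 kHz for integer k ≥ 0.
k=0: 3.4 kHz.
k=1: 28.9 kHz, 35.7 kHz.
k=2: 61.2 kHz, 68 kHz.
k=3: 93.5 kHz, 100.3 kHz.
Within [21.3 kHz, 61.6 kHz]: 28.9 kHz, 35.7 kHz, 61.2 kHz.

28.9 kHz, 35.7 kHz, 61.2 kHz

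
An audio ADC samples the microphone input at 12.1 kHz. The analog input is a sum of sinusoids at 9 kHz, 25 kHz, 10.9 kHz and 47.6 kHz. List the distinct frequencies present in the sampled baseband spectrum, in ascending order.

fs/2 = 6.05 kHz.
9 kHz > fs/2 = 6.05 kHz, folds to fs − 9 kHz = 3.1 kHz.
25 kHz mod fs = 0.8 kHz.
0.8 kHz ≤ fs/2 = 6.05 kHz, appears at 0.8 kHz.
10.9 kHz > fs/2 = 6.05 kHz, folds to fs − 10.9 kHz = 1.2 kHz.
47.6 kHz mod fs = 11.3 kHz.
11.3 kHz > fs/2 = 6.05 kHz, folds to fs − 11.3 kHz = 0.8 kHz.
Distinct values: {0.8 kHz, 1.2 kHz, 3.1 kHz}.

0.8 kHz, 1.2 kHz, 3.1 kHz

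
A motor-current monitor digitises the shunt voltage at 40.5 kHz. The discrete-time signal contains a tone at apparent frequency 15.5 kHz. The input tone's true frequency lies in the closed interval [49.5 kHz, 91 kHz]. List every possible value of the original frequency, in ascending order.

Frequencies that alias to 15.5 kHz are k·fs ± 15.5 kHz for integer k ≥ 0.
k=0: 15.5 kHz.
k=1: 25 kHz, 56 kHz.
k=2: 65.5 kHz, 96.5 kHz.
k=3: 106 kHz, 137 kHz.
Within [49.5 kHz, 91 kHz]: 56 kHz, 65.5 kHz.

56 kHz, 65.5 kHz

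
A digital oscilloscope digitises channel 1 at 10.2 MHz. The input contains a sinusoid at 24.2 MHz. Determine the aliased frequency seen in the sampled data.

3.8 MHz

24.2 MHz mod fs = 3.8 MHz.
3.8 MHz ≤ fs/2 = 5.1 MHz, appears at 3.8 MHz.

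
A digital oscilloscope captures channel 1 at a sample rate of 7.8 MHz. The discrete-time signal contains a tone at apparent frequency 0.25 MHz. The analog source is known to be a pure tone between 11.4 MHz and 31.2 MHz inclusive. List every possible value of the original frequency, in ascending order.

Frequencies that alias to 0.25 MHz are k·fs ± 0.25 MHz for integer k ≥ 0.
k=0: 0.25 MHz.
k=1: 7.55 MHz, 8.05 MHz.
k=2: 15.35 MHz, 15.85 MHz.
k=3: 23.15 MHz, 23.65 MHz.
k=4: 30.95 MHz, 31.45 MHz.
k=5: 38.75 MHz, 39.25 MHz.
Within [11.4 MHz, 31.2 MHz]: 15.35 MHz, 15.85 MHz, 23.15 MHz, 23.65 MHz, 30.95 MHz.

15.35 MHz, 15.85 MHz, 23.15 MHz, 23.65 MHz, 30.95 MHz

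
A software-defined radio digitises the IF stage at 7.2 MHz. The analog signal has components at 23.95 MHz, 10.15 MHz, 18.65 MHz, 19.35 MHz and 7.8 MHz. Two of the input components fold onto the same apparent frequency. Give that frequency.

2.95 MHz

fs/2 = 3.6 MHz.
23.95 MHz mod fs = 2.35 MHz.
2.35 MHz ≤ fs/2 = 3.6 MHz, appears at 2.35 MHz.
10.15 MHz mod fs = 2.95 MHz.
2.95 MHz ≤ fs/2 = 3.6 MHz, appears at 2.95 MHz.
18.65 MHz mod fs = 4.25 MHz.
4.25 MHz > fs/2 = 3.6 MHz, folds to fs − 4.25 MHz = 2.95 MHz.
19.35 MHz mod fs = 4.95 MHz.
4.95 MHz > fs/2 = 3.6 MHz, folds to fs − 4.95 MHz = 2.25 MHz.
7.8 MHz mod fs = 0.6 MHz.
0.6 MHz ≤ fs/2 = 3.6 MHz, appears at 0.6 MHz.
10.15 MHz and 18.65 MHz both map to 2.95 MHz.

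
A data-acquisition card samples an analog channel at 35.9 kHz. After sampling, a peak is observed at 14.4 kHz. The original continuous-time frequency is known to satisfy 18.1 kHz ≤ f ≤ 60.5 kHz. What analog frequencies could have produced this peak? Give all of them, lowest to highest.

21.5 kHz, 50.3 kHz, 57.4 kHz

Frequencies that alias to 14.4 kHz are k·fs ± 14.4 kHz for integer k ≥ 0.
k=0: 14.4 kHz.
k=1: 21.5 kHz, 50.3 kHz.
k=2: 57.4 kHz, 86.2 kHz.
k=3: 93.3 kHz, 122.1 kHz.
Within [18.1 kHz, 60.5 kHz]: 21.5 kHz, 50.3 kHz, 57.4 kHz.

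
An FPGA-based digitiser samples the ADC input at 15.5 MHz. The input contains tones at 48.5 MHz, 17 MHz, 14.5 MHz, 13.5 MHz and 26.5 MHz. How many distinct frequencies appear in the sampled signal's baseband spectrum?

4

fs/2 = 7.75 MHz.
48.5 MHz mod fs = 2 MHz.
2 MHz ≤ fs/2 = 7.75 MHz, appears at 2 MHz.
17 MHz mod fs = 1.5 MHz.
1.5 MHz ≤ fs/2 = 7.75 MHz, appears at 1.5 MHz.
14.5 MHz > fs/2 = 7.75 MHz, folds to fs − 14.5 MHz = 1 MHz.
13.5 MHz > fs/2 = 7.75 MHz, folds to fs − 13.5 MHz = 2 MHz.
26.5 MHz mod fs = 11 MHz.
11 MHz > fs/2 = 7.75 MHz, folds to fs − 11 MHz = 4.5 MHz.
Distinct values: {1 MHz, 1.5 MHz, 2 MHz, 4.5 MHz} → 4.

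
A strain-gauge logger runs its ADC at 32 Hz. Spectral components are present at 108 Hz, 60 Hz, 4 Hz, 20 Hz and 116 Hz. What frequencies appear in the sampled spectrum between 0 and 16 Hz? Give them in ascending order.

fs/2 = 16 Hz.
108 Hz mod fs = 12 Hz.
12 Hz ≤ fs/2 = 16 Hz, appears at 12 Hz.
60 Hz mod fs = 28 Hz.
28 Hz > fs/2 = 16 Hz, folds to fs − 28 Hz = 4 Hz.
4 Hz ≤ fs/2 = 16 Hz, passes unchanged.
20 Hz > fs/2 = 16 Hz, folds to fs − 20 Hz = 12 Hz.
116 Hz mod fs = 20 Hz.
20 Hz > fs/2 = 16 Hz, folds to fs − 20 Hz = 12 Hz.
Distinct values: {4 Hz, 12 Hz}.

4 Hz, 12 Hz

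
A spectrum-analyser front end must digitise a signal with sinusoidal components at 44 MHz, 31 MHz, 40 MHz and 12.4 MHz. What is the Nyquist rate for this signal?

88 MHz

Highest-frequency component: 44 MHz.
Nyquist rate = 2 × 44 MHz = 88 MHz.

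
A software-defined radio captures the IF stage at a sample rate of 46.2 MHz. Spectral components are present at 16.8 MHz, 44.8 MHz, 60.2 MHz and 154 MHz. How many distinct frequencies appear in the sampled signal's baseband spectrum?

fs/2 = 23.1 MHz.
16.8 MHz ≤ fs/2 = 23.1 MHz, passes unchanged.
44.8 MHz > fs/2 = 23.1 MHz, folds to fs − 44.8 MHz = 1.4 MHz.
60.2 MHz mod fs = 14 MHz.
14 MHz ≤ fs/2 = 23.1 MHz, appears at 14 MHz.
154 MHz mod fs = 15.4 MHz.
15.4 MHz ≤ fs/2 = 23.1 MHz, appears at 15.4 MHz.
Distinct values: {1.4 MHz, 14 MHz, 15.4 MHz, 16.8 MHz} → 4.

4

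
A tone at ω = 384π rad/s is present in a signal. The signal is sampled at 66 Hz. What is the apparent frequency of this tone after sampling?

ω = 384π rad/s → f = ω/(2π) = 192 Hz.
192 Hz mod fs = 60 Hz.
60 Hz > fs/2 = 33 Hz, folds to fs − 60 Hz = 6 Hz.

6 Hz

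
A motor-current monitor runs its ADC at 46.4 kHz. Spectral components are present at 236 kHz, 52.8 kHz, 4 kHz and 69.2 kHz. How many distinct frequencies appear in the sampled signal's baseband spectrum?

3

fs/2 = 23.2 kHz.
236 kHz mod fs = 4 kHz.
4 kHz ≤ fs/2 = 23.2 kHz, appears at 4 kHz.
52.8 kHz mod fs = 6.4 kHz.
6.4 kHz ≤ fs/2 = 23.2 kHz, appears at 6.4 kHz.
4 kHz ≤ fs/2 = 23.2 kHz, passes unchanged.
69.2 kHz mod fs = 22.8 kHz.
22.8 kHz ≤ fs/2 = 23.2 kHz, appears at 22.8 kHz.
Distinct values: {4 kHz, 6.4 kHz, 22.8 kHz} → 3.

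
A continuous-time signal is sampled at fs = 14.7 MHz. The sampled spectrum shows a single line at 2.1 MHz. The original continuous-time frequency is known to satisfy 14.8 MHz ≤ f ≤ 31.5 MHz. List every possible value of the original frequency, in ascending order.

Frequencies that alias to 2.1 MHz are k·fs ± 2.1 MHz for integer k ≥ 0.
k=0: 2.1 MHz.
k=1: 12.6 MHz, 16.8 MHz.
k=2: 27.3 MHz, 31.5 MHz.
k=3: 42 MHz, 46.2 MHz.
Within [14.8 MHz, 31.5 MHz]: 16.8 MHz, 27.3 MHz, 31.5 MHz.

16.8 MHz, 27.3 MHz, 31.5 MHz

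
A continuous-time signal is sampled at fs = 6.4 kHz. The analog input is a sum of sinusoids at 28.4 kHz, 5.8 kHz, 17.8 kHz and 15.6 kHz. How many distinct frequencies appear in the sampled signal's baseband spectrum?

3

fs/2 = 3.2 kHz.
28.4 kHz mod fs = 2.8 kHz.
2.8 kHz ≤ fs/2 = 3.2 kHz, appears at 2.8 kHz.
5.8 kHz > fs/2 = 3.2 kHz, folds to fs − 5.8 kHz = 0.6 kHz.
17.8 kHz mod fs = 5 kHz.
5 kHz > fs/2 = 3.2 kHz, folds to fs − 5 kHz = 1.4 kHz.
15.6 kHz mod fs = 2.8 kHz.
2.8 kHz ≤ fs/2 = 3.2 kHz, appears at 2.8 kHz.
Distinct values: {0.6 kHz, 1.4 kHz, 2.8 kHz} → 3.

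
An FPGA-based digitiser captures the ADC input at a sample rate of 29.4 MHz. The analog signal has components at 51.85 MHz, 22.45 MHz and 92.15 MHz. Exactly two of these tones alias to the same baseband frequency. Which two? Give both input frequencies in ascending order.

22.45 MHz, 51.85 MHz

fs/2 = 14.7 MHz.
51.85 MHz mod fs = 22.45 MHz.
22.45 MHz > fs/2 = 14.7 MHz, folds to fs − 22.45 MHz = 6.95 MHz.
22.45 MHz > fs/2 = 14.7 MHz, folds to fs − 22.45 MHz = 6.95 MHz.
92.15 MHz mod fs = 3.95 MHz.
3.95 MHz ≤ fs/2 = 14.7 MHz, appears at 3.95 MHz.
22.45 MHz and 51.85 MHz both map to 6.95 MHz.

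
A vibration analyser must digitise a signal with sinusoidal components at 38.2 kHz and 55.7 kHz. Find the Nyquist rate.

111.4 kHz

Highest-frequency component: 55.7 kHz.
Nyquist rate = 2 × 55.7 kHz = 111.4 kHz.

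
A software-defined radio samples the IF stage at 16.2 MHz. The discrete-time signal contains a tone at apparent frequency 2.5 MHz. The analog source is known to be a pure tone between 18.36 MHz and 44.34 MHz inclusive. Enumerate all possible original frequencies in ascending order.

18.7 MHz, 29.9 MHz, 34.9 MHz

Frequencies that alias to 2.5 MHz are k·fs ± 2.5 MHz for integer k ≥ 0.
k=0: 2.5 MHz.
k=1: 13.7 MHz, 18.7 MHz.
k=2: 29.9 MHz, 34.9 MHz.
k=3: 46.1 MHz, 51.1 MHz.
Within [18.36 MHz, 44.34 MHz]: 18.7 MHz, 29.9 MHz, 34.9 MHz.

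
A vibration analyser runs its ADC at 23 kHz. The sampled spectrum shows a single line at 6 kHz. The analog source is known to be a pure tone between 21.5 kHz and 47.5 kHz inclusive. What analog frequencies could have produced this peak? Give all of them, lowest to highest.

Frequencies that alias to 6 kHz are k·fs ± 6 kHz for integer k ≥ 0.
k=0: 6 kHz.
k=1: 17 kHz, 29 kHz.
k=2: 40 kHz, 52 kHz.
k=3: 63 kHz, 75 kHz.
Within [21.5 kHz, 47.5 kHz]: 29 kHz, 40 kHz.

29 kHz, 40 kHz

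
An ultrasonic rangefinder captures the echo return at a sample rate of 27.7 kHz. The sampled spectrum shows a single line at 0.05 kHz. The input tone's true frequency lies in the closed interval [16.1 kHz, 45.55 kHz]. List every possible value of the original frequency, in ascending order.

Frequencies that alias to 0.05 kHz are k·fs ± 0.05 kHz for integer k ≥ 0.
k=0: 0.05 kHz.
k=1: 27.65 kHz, 27.75 kHz.
k=2: 55.35 kHz, 55.45 kHz.
Within [16.1 kHz, 45.55 kHz]: 27.65 kHz, 27.75 kHz.

27.65 kHz, 27.75 kHz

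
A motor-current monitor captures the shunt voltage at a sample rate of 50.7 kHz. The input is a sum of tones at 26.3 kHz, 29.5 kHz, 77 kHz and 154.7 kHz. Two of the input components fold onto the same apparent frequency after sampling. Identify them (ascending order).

26.3 kHz, 77 kHz

fs/2 = 25.35 kHz.
26.3 kHz > fs/2 = 25.35 kHz, folds to fs − 26.3 kHz = 24.4 kHz.
29.5 kHz > fs/2 = 25.35 kHz, folds to fs − 29.5 kHz = 21.2 kHz.
77 kHz mod fs = 26.3 kHz.
26.3 kHz > fs/2 = 25.35 kHz, folds to fs − 26.3 kHz = 24.4 kHz.
154.7 kHz mod fs = 2.6 kHz.
2.6 kHz ≤ fs/2 = 25.35 kHz, appears at 2.6 kHz.
26.3 kHz and 77 kHz both map to 24.4 kHz.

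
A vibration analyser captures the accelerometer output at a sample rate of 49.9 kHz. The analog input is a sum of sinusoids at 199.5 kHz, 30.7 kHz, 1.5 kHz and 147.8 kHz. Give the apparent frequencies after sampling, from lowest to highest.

fs/2 = 24.95 kHz.
199.5 kHz mod fs = 49.8 kHz.
49.8 kHz > fs/2 = 24.95 kHz, folds to fs − 49.8 kHz = 0.1 kHz.
30.7 kHz > fs/2 = 24.95 kHz, folds to fs − 30.7 kHz = 19.2 kHz.
1.5 kHz ≤ fs/2 = 24.95 kHz, passes unchanged.
147.8 kHz mod fs = 48 kHz.
48 kHz > fs/2 = 24.95 kHz, folds to fs − 48 kHz = 1.9 kHz.
Distinct values: {0.1 kHz, 1.5 kHz, 1.9 kHz, 19.2 kHz}.

0.1 kHz, 1.5 kHz, 1.9 kHz, 19.2 kHz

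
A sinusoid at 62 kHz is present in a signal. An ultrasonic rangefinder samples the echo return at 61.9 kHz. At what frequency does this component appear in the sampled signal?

62 kHz mod fs = 0.1 kHz.
0.1 kHz ≤ fs/2 = 30.95 kHz, appears at 0.1 kHz.

0.1 kHz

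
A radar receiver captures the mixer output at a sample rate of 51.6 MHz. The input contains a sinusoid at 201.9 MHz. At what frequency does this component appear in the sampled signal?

4.5 MHz

201.9 MHz mod fs = 47.1 MHz.
47.1 MHz > fs/2 = 25.8 MHz, folds to fs − 47.1 MHz = 4.5 MHz.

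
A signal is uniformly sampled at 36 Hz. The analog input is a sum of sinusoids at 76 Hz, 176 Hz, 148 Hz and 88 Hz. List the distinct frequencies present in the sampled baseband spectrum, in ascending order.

fs/2 = 18 Hz.
76 Hz mod fs = 4 Hz.
4 Hz ≤ fs/2 = 18 Hz, appears at 4 Hz.
176 Hz mod fs = 32 Hz.
32 Hz > fs/2 = 18 Hz, folds to fs − 32 Hz = 4 Hz.
148 Hz mod fs = 4 Hz.
4 Hz ≤ fs/2 = 18 Hz, appears at 4 Hz.
88 Hz mod fs = 16 Hz.
16 Hz ≤ fs/2 = 18 Hz, appears at 16 Hz.
Distinct values: {4 Hz, 16 Hz}.

4 Hz, 16 Hz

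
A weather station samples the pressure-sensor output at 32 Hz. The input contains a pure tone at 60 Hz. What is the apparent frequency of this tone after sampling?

4 Hz

60 Hz mod fs = 28 Hz.
28 Hz > fs/2 = 16 Hz, folds to fs − 28 Hz = 4 Hz.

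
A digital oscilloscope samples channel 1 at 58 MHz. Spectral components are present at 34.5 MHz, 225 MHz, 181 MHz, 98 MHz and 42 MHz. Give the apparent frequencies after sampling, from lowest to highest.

7 MHz, 16 MHz, 18 MHz, 23.5 MHz

fs/2 = 29 MHz.
34.5 MHz > fs/2 = 29 MHz, folds to fs − 34.5 MHz = 23.5 MHz.
225 MHz mod fs = 51 MHz.
51 MHz > fs/2 = 29 MHz, folds to fs − 51 MHz = 7 MHz.
181 MHz mod fs = 7 MHz.
7 MHz ≤ fs/2 = 29 MHz, appears at 7 MHz.
98 MHz mod fs = 40 MHz.
40 MHz > fs/2 = 29 MHz, folds to fs − 40 MHz = 18 MHz.
42 MHz > fs/2 = 29 MHz, folds to fs − 42 MHz = 16 MHz.
Distinct values: {7 MHz, 16 MHz, 18 MHz, 23.5 MHz}.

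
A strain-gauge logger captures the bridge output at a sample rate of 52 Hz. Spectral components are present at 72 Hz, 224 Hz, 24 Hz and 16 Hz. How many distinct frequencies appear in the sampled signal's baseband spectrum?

3

fs/2 = 26 Hz.
72 Hz mod fs = 20 Hz.
20 Hz ≤ fs/2 = 26 Hz, appears at 20 Hz.
224 Hz mod fs = 16 Hz.
16 Hz ≤ fs/2 = 26 Hz, appears at 16 Hz.
24 Hz ≤ fs/2 = 26 Hz, passes unchanged.
16 Hz ≤ fs/2 = 26 Hz, passes unchanged.
Distinct values: {16 Hz, 20 Hz, 24 Hz} → 3.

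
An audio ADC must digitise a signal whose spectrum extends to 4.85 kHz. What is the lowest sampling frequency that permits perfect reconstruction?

9.7 kHz

Nyquist rate = 2 × 4.85 kHz = 9.7 kHz.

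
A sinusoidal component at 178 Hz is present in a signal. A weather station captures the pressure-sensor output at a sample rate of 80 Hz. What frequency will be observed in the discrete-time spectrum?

178 Hz mod fs = 18 Hz.
18 Hz ≤ fs/2 = 40 Hz, appears at 18 Hz.

18 Hz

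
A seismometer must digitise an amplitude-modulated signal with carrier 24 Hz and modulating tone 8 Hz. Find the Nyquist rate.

AM sidebands sit at fc ± fm = 16 Hz and 32 Hz.
Highest-frequency component: 32 Hz.
Nyquist rate = 2 × 32 Hz = 64 Hz.

64 Hz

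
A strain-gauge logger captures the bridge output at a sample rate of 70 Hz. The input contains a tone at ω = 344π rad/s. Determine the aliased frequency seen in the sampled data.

ω = 344π rad/s → f = ω/(2π) = 172 Hz.
172 Hz mod fs = 32 Hz.
32 Hz ≤ fs/2 = 35 Hz, appears at 32 Hz.

32 Hz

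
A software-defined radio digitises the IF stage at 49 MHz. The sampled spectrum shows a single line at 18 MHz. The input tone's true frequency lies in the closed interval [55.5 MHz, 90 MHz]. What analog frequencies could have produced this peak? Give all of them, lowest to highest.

Frequencies that alias to 18 MHz are k·fs ± 18 MHz for integer k ≥ 0.
k=0: 18 MHz.
k=1: 31 MHz, 67 MHz.
k=2: 80 MHz, 116 MHz.
k=3: 129 MHz, 165 MHz.
Within [55.5 MHz, 90 MHz]: 67 MHz, 80 MHz.

67 MHz, 80 MHz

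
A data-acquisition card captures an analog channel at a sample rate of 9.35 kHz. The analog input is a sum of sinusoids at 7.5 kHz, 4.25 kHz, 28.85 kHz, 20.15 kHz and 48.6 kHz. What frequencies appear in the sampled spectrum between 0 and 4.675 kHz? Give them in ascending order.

0.8 kHz, 1.45 kHz, 1.85 kHz, 4.25 kHz

fs/2 = 4.675 kHz.
7.5 kHz > fs/2 = 4.675 kHz, folds to fs − 7.5 kHz = 1.85 kHz.
4.25 kHz ≤ fs/2 = 4.675 kHz, passes unchanged.
28.85 kHz mod fs = 0.8 kHz.
0.8 kHz ≤ fs/2 = 4.675 kHz, appears at 0.8 kHz.
20.15 kHz mod fs = 1.45 kHz.
1.45 kHz ≤ fs/2 = 4.675 kHz, appears at 1.45 kHz.
48.6 kHz mod fs = 1.85 kHz.
1.85 kHz ≤ fs/2 = 4.675 kHz, appears at 1.85 kHz.
Distinct values: {0.8 kHz, 1.45 kHz, 1.85 kHz, 4.25 kHz}.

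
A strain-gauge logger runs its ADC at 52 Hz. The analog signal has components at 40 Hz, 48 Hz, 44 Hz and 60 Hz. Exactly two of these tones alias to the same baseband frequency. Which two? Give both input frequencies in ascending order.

fs/2 = 26 Hz.
40 Hz > fs/2 = 26 Hz, folds to fs − 40 Hz = 12 Hz.
48 Hz > fs/2 = 26 Hz, folds to fs − 48 Hz = 4 Hz.
44 Hz > fs/2 = 26 Hz, folds to fs − 44 Hz = 8 Hz.
60 Hz mod fs = 8 Hz.
8 Hz ≤ fs/2 = 26 Hz, appears at 8 Hz.
44 Hz and 60 Hz both map to 8 Hz.

44 Hz, 60 Hz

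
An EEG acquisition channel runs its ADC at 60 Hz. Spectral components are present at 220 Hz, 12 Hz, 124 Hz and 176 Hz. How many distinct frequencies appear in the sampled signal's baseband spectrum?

fs/2 = 30 Hz.
220 Hz mod fs = 40 Hz.
40 Hz > fs/2 = 30 Hz, folds to fs − 40 Hz = 20 Hz.
12 Hz ≤ fs/2 = 30 Hz, passes unchanged.
124 Hz mod fs = 4 Hz.
4 Hz ≤ fs/2 = 30 Hz, appears at 4 Hz.
176 Hz mod fs = 56 Hz.
56 Hz > fs/2 = 30 Hz, folds to fs − 56 Hz = 4 Hz.
Distinct values: {4 Hz, 12 Hz, 20 Hz} → 3.

3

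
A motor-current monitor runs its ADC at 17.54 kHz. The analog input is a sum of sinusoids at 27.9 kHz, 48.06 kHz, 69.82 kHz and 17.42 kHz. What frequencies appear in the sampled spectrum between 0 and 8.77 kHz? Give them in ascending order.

fs/2 = 8.77 kHz.
27.9 kHz mod fs = 10.36 kHz.
10.36 kHz > fs/2 = 8.77 kHz, folds to fs − 10.36 kHz = 7.18 kHz.
48.06 kHz mod fs = 12.98 kHz.
12.98 kHz > fs/2 = 8.77 kHz, folds to fs − 12.98 kHz = 4.56 kHz.
69.82 kHz mod fs = 17.2 kHz.
17.2 kHz > fs/2 = 8.77 kHz, folds to fs − 17.2 kHz = 0.34 kHz.
17.42 kHz > fs/2 = 8.77 kHz, folds to fs − 17.42 kHz = 0.12 kHz.
Distinct values: {0.12 kHz, 0.34 kHz, 4.56 kHz, 7.18 kHz}.

0.12 kHz, 0.34 kHz, 4.56 kHz, 7.18 kHz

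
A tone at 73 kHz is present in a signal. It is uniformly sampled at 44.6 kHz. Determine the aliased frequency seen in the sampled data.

73 kHz mod fs = 28.4 kHz.
28.4 kHz > fs/2 = 22.3 kHz, folds to fs − 28.4 kHz = 16.2 kHz.

16.2 kHz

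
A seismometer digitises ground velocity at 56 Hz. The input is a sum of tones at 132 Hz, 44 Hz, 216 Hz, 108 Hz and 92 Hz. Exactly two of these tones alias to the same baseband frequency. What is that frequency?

fs/2 = 28 Hz.
132 Hz mod fs = 20 Hz.
20 Hz ≤ fs/2 = 28 Hz, appears at 20 Hz.
44 Hz > fs/2 = 28 Hz, folds to fs − 44 Hz = 12 Hz.
216 Hz mod fs = 48 Hz.
48 Hz > fs/2 = 28 Hz, folds to fs − 48 Hz = 8 Hz.
108 Hz mod fs = 52 Hz.
52 Hz > fs/2 = 28 Hz, folds to fs − 52 Hz = 4 Hz.
92 Hz mod fs = 36 Hz.
36 Hz > fs/2 = 28 Hz, folds to fs − 36 Hz = 20 Hz.
92 Hz and 132 Hz both map to 20 Hz.

20 Hz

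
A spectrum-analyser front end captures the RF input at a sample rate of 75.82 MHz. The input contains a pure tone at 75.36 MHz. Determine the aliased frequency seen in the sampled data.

75.36 MHz > fs/2 = 37.91 MHz, folds to fs − 75.36 MHz = 0.46 MHz.

0.46 MHz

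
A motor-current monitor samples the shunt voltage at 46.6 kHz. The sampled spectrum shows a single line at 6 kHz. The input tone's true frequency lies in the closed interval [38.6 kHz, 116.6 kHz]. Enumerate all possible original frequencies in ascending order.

Frequencies that alias to 6 kHz are k·fs ± 6 kHz for integer k ≥ 0.
k=0: 6 kHz.
k=1: 40.6 kHz, 52.6 kHz.
k=2: 87.2 kHz, 99.2 kHz.
k=3: 133.8 kHz, 145.8 kHz.
Within [38.6 kHz, 116.6 kHz]: 40.6 kHz, 52.6 kHz, 87.2 kHz, 99.2 kHz.

40.6 kHz, 52.6 kHz, 87.2 kHz, 99.2 kHz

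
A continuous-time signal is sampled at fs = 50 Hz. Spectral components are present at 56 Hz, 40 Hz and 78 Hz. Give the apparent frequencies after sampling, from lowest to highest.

fs/2 = 25 Hz.
56 Hz mod fs = 6 Hz.
6 Hz ≤ fs/2 = 25 Hz, appears at 6 Hz.
40 Hz > fs/2 = 25 Hz, folds to fs − 40 Hz = 10 Hz.
78 Hz mod fs = 28 Hz.
28 Hz > fs/2 = 25 Hz, folds to fs − 28 Hz = 22 Hz.
Distinct values: {6 Hz, 10 Hz, 22 Hz}.

6 Hz, 10 Hz, 22 Hz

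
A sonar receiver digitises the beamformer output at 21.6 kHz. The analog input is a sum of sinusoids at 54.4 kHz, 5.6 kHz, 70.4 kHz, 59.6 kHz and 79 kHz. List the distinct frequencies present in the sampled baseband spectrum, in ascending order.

5.2 kHz, 5.6 kHz, 7.4 kHz, 10.4 kHz

fs/2 = 10.8 kHz.
54.4 kHz mod fs = 11.2 kHz.
11.2 kHz > fs/2 = 10.8 kHz, folds to fs − 11.2 kHz = 10.4 kHz.
5.6 kHz ≤ fs/2 = 10.8 kHz, passes unchanged.
70.4 kHz mod fs = 5.6 kHz.
5.6 kHz ≤ fs/2 = 10.8 kHz, appears at 5.6 kHz.
59.6 kHz mod fs = 16.4 kHz.
16.4 kHz > fs/2 = 10.8 kHz, folds to fs − 16.4 kHz = 5.2 kHz.
79 kHz mod fs = 14.2 kHz.
14.2 kHz > fs/2 = 10.8 kHz, folds to fs − 14.2 kHz = 7.4 kHz.
Distinct values: {5.2 kHz, 5.6 kHz, 7.4 kHz, 10.4 kHz}.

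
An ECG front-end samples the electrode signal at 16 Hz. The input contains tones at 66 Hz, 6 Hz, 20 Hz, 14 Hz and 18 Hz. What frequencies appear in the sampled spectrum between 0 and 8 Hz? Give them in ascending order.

fs/2 = 8 Hz.
66 Hz mod fs = 2 Hz.
2 Hz ≤ fs/2 = 8 Hz, appears at 2 Hz.
6 Hz ≤ fs/2 = 8 Hz, passes unchanged.
20 Hz mod fs = 4 Hz.
4 Hz ≤ fs/2 = 8 Hz, appears at 4 Hz.
14 Hz > fs/2 = 8 Hz, folds to fs − 14 Hz = 2 Hz.
18 Hz mod fs = 2 Hz.
2 Hz ≤ fs/2 = 8 Hz, appears at 2 Hz.
Distinct values: {2 Hz, 4 Hz, 6 Hz}.

2 Hz, 4 Hz, 6 Hz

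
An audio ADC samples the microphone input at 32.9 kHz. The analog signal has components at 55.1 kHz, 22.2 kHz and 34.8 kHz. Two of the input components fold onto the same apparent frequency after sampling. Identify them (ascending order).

fs/2 = 16.45 kHz.
55.1 kHz mod fs = 22.2 kHz.
22.2 kHz > fs/2 = 16.45 kHz, folds to fs − 22.2 kHz = 10.7 kHz.
22.2 kHz > fs/2 = 16.45 kHz, folds to fs − 22.2 kHz = 10.7 kHz.
34.8 kHz mod fs = 1.9 kHz.
1.9 kHz ≤ fs/2 = 16.45 kHz, appears at 1.9 kHz.
22.2 kHz and 55.1 kHz both map to 10.7 kHz.

22.2 kHz, 55.1 kHz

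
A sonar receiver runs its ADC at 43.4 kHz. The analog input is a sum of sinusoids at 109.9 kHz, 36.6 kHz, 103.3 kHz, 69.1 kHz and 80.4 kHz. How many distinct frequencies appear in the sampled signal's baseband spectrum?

5

fs/2 = 21.7 kHz.
109.9 kHz mod fs = 23.1 kHz.
23.1 kHz > fs/2 = 21.7 kHz, folds to fs − 23.1 kHz = 20.3 kHz.
36.6 kHz > fs/2 = 21.7 kHz, folds to fs − 36.6 kHz = 6.8 kHz.
103.3 kHz mod fs = 16.5 kHz.
16.5 kHz ≤ fs/2 = 21.7 kHz, appears at 16.5 kHz.
69.1 kHz mod fs = 25.7 kHz.
25.7 kHz > fs/2 = 21.7 kHz, folds to fs − 25.7 kHz = 17.7 kHz.
80.4 kHz mod fs = 37 kHz.
37 kHz > fs/2 = 21.7 kHz, folds to fs − 37 kHz = 6.4 kHz.
Distinct values: {6.4 kHz, 6.8 kHz, 16.5 kHz, 17.7 kHz, 20.3 kHz} → 5.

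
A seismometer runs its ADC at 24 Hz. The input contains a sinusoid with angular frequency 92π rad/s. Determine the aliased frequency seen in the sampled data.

ω = 92π rad/s → f = ω/(2π) = 46 Hz.
46 Hz mod fs = 22 Hz.
22 Hz > fs/2 = 12 Hz, folds to fs − 22 Hz = 2 Hz.

2 Hz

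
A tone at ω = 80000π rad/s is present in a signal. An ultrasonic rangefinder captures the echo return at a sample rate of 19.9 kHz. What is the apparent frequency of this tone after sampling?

0.2 kHz

ω = 80000π rad/s → f = ω/(2π) = 40000 Hz = 40 kHz.
40 kHz mod fs = 0.2 kHz.
0.2 kHz ≤ fs/2 = 9.95 kHz, appears at 0.2 kHz.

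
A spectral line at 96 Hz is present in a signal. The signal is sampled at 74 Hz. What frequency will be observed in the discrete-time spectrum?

22 Hz

96 Hz mod fs = 22 Hz.
22 Hz ≤ fs/2 = 37 Hz, appears at 22 Hz.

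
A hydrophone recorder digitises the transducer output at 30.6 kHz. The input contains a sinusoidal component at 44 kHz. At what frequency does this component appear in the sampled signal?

44 kHz mod fs = 13.4 kHz.
13.4 kHz ≤ fs/2 = 15.3 kHz, appears at 13.4 kHz.

13.4 kHz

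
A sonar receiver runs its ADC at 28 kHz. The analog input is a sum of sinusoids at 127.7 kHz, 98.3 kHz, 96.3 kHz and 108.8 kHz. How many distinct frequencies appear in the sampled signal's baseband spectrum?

fs/2 = 14 kHz.
127.7 kHz mod fs = 15.7 kHz.
15.7 kHz > fs/2 = 14 kHz, folds to fs − 15.7 kHz = 12.3 kHz.
98.3 kHz mod fs = 14.3 kHz.
14.3 kHz > fs/2 = 14 kHz, folds to fs − 14.3 kHz = 13.7 kHz.
96.3 kHz mod fs = 12.3 kHz.
12.3 kHz ≤ fs/2 = 14 kHz, appears at 12.3 kHz.
108.8 kHz mod fs = 24.8 kHz.
24.8 kHz > fs/2 = 14 kHz, folds to fs − 24.8 kHz = 3.2 kHz.
Distinct values: {3.2 kHz, 12.3 kHz, 13.7 kHz} → 3.

3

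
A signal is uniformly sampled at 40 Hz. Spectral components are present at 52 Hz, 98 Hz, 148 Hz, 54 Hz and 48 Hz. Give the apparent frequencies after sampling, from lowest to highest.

8 Hz, 12 Hz, 14 Hz, 18 Hz

fs/2 = 20 Hz.
52 Hz mod fs = 12 Hz.
12 Hz ≤ fs/2 = 20 Hz, appears at 12 Hz.
98 Hz mod fs = 18 Hz.
18 Hz ≤ fs/2 = 20 Hz, appears at 18 Hz.
148 Hz mod fs = 28 Hz.
28 Hz > fs/2 = 20 Hz, folds to fs − 28 Hz = 12 Hz.
54 Hz mod fs = 14 Hz.
14 Hz ≤ fs/2 = 20 Hz, appears at 14 Hz.
48 Hz mod fs = 8 Hz.
8 Hz ≤ fs/2 = 20 Hz, appears at 8 Hz.
Distinct values: {8 Hz, 12 Hz, 14 Hz, 18 Hz}.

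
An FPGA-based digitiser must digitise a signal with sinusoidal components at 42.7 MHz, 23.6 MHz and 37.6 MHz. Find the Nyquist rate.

Highest-frequency component: 42.7 MHz.
Nyquist rate = 2 × 42.7 MHz = 85.4 MHz.

85.4 MHz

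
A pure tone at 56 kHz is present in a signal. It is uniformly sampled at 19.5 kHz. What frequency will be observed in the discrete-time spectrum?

56 kHz mod fs = 17 kHz.
17 kHz > fs/2 = 9.75 kHz, folds to fs − 17 kHz = 2.5 kHz.

2.5 kHz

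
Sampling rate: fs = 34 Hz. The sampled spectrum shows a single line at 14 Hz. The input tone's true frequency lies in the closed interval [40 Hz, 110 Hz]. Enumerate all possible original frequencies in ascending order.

Frequencies that alias to 14 Hz are k·fs ± 14 Hz for integer k ≥ 0.
k=0: 14 Hz.
k=1: 20 Hz, 48 Hz.
k=2: 54 Hz, 82 Hz.
k=3: 88 Hz, 116 Hz.
k=4: 122 Hz, 150 Hz.
Within [40 Hz, 110 Hz]: 48 Hz, 54 Hz, 82 Hz, 88 Hz.

48 Hz, 54 Hz, 82 Hz, 88 Hz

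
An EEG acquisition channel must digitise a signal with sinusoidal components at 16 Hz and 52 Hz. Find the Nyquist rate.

Highest-frequency component: 52 Hz.
Nyquist rate = 2 × 52 Hz = 104 Hz.

104 Hz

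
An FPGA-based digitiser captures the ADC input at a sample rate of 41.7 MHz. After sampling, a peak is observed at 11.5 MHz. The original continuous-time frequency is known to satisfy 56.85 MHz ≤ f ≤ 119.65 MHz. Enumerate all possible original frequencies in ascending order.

Frequencies that alias to 11.5 MHz are k·fs ± 11.5 MHz for integer k ≥ 0.
k=0: 11.5 MHz.
k=1: 30.2 MHz, 53.2 MHz.
k=2: 71.9 MHz, 94.9 MHz.
k=3: 113.6 MHz, 136.6 MHz.
k=4: 155.3 MHz, 178.3 MHz.
Within [56.85 MHz, 119.65 MHz]: 71.9 MHz, 94.9 MHz, 113.6 MHz.

71.9 MHz, 94.9 MHz, 113.6 MHz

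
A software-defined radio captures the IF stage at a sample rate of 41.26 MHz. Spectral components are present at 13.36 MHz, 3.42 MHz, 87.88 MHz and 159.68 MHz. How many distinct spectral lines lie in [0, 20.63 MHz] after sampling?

3

fs/2 = 20.63 MHz.
13.36 MHz ≤ fs/2 = 20.63 MHz, passes unchanged.
3.42 MHz ≤ fs/2 = 20.63 MHz, passes unchanged.
87.88 MHz mod fs = 5.36 MHz.
5.36 MHz ≤ fs/2 = 20.63 MHz, appears at 5.36 MHz.
159.68 MHz mod fs = 35.9 MHz.
35.9 MHz > fs/2 = 20.63 MHz, folds to fs − 35.9 MHz = 5.36 MHz.
Distinct values: {3.42 MHz, 5.36 MHz, 13.36 MHz} → 3.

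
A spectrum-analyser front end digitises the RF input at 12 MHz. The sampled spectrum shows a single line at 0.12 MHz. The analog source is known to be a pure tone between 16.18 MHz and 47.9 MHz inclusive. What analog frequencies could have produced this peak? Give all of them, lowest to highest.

23.88 MHz, 24.12 MHz, 35.88 MHz, 36.12 MHz, 47.88 MHz

Frequencies that alias to 0.12 MHz are k·fs ± 0.12 MHz for integer k ≥ 0.
k=0: 0.12 MHz.
k=1: 11.88 MHz, 12.12 MHz.
k=2: 23.88 MHz, 24.12 MHz.
k=3: 35.88 MHz, 36.12 MHz.
k=4: 47.88 MHz, 48.12 MHz.
k=5: 59.88 MHz, 60.12 MHz.
Within [16.18 MHz, 47.9 MHz]: 23.88 MHz, 24.12 MHz, 35.88 MHz, 36.12 MHz, 47.88 MHz.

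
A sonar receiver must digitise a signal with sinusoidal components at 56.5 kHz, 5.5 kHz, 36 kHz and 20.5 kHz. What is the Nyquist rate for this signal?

Highest-frequency component: 56.5 kHz.
Nyquist rate = 2 × 56.5 kHz = 113 kHz.

113 kHz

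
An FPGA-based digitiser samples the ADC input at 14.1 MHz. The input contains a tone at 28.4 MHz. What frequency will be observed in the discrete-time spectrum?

0.2 MHz

28.4 MHz mod fs = 0.2 MHz.
0.2 MHz ≤ fs/2 = 7.05 MHz, appears at 0.2 MHz.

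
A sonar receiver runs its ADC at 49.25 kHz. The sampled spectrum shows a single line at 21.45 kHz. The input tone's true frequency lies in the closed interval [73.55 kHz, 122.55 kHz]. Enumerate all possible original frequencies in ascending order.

Frequencies that alias to 21.45 kHz are k·fs ± 21.45 kHz for integer k ≥ 0.
k=0: 21.45 kHz.
k=1: 27.8 kHz, 70.7 kHz.
k=2: 77.05 kHz, 119.95 kHz.
k=3: 126.3 kHz, 169.2 kHz.
Within [73.55 kHz, 122.55 kHz]: 77.05 kHz, 119.95 kHz.

77.05 kHz, 119.95 kHz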